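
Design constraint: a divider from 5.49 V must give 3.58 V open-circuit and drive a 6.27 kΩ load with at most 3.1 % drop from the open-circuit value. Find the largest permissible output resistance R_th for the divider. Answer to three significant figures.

R_th ≤ 201 Ω

Loading drop = R_th/(R_th + R_L) ≤ 0.0310, so R_th ≤ R_L · ε/(1−ε) = 6.27 kΩ × 0.0310/0.9690 = 201 Ω.
(Any R1, R2 with R2/(R1+R2) = 0.652 and R1‖R2 ≤ 201 Ω will meet the spec.)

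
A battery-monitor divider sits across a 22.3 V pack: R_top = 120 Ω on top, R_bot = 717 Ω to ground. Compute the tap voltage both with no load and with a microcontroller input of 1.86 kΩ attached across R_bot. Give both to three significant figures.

Unloaded: 19.1 V; loaded: 18.1 V

Open-circuit: V = 22.3 × 717/(120 + 717) = 19.1 V.
With the load, R_bot becomes R_bot‖R_L = 517.5 Ω, so V = 22.3 × 517.5/637.5 = 18.1 V.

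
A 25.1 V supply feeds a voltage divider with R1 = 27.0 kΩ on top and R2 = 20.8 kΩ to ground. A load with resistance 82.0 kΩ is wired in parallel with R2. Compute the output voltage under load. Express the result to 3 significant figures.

V_out ≈ 9.55 V

The load sits in parallel with R2: R2‖R_L = (20.8 × 82.0) / (20.8 + 82.0) = 16.59 kΩ.
V_out = 25.1 × 16.59 / (27.0 + 16.59) = 25.1 × 16.59/43.59 = 9.55 V.
(Unloaded it would have been 10.9 V.)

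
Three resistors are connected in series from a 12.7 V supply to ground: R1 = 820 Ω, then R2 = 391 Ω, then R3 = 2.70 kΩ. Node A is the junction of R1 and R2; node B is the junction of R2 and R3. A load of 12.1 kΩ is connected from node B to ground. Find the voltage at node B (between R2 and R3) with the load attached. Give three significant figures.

V ≈ 8.20 V

At node B, R3 is in parallel with the load: R3‖R_L = 2207 Ω.
Below node A the resistance is R2 + (R3‖R_L) = 2598 Ω, so V_A = 12.7 × 2598/3418 = 9.654 V.
Then V_B = V_A × (R3‖R_L)/(R2 + R3‖R_L) = 9.654 × 2207/2598 = 8.20 V.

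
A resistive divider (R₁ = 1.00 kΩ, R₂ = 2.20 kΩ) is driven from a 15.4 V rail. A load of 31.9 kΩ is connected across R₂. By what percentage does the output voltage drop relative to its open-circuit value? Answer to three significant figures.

The divider's output (Thévenin) resistance is R₁‖R₂ = 0.6875 kΩ.
Fractional drop under load = R_th/(R_th + R_L) = 0.6875 / (0.6875 + 31.9) = 0.02110.
So the output falls by 2.11 %.

2.11 %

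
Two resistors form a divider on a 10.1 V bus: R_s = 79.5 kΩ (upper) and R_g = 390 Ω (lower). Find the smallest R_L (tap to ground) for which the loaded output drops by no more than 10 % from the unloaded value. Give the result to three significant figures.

Output resistance R_th = R_s‖R_g = (79500 × 390)/79890 = 388.1 Ω.
The fractional drop is R_th/(R_th + R_L); requiring this ≤ 0.100 gives R_L ≥ R_th(1/0.100 − 1) = 388.1 × 9.000 = 3.49 kΩ.

R_L(min) ≈ 3.49 kΩ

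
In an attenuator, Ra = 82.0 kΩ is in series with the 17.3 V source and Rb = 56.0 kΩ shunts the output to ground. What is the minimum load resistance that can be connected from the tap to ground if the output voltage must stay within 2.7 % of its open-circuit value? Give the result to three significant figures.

Output resistance R_th = Ra‖Rb = (82.0 × 56.0)/138.0 = 33.28 kΩ.
The fractional drop is R_th/(R_th + R_L); requiring this ≤ 0.0270 gives R_L ≥ R_th(1/0.0270 − 1) = 33.28 × 36.04 = 1.20 MΩ.

R_L(min) ≈ 1.20 MΩ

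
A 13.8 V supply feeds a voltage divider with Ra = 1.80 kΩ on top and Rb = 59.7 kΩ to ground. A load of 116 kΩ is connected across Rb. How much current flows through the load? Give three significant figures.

Rb‖R_L = 39.41 kΩ; V_out = 13.8 × 39.41/41.21 = 13.20 V.
I_L = V_out / R_L = 13.20 / 116 kΩ = 0.114 mA.

I_L ≈ 0.114 mA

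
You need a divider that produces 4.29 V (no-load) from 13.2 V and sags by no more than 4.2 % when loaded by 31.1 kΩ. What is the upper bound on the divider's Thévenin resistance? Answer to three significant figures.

R_th ≤ 1.36 kΩ

Loading drop = R_th/(R_th + R_L) ≤ 0.0420, so R_th ≤ R_L · ε/(1−ε) = 31.1 kΩ × 0.0420/0.9580 = 1.36 kΩ.
(Any R1, R2 with R2/(R1+R2) = 0.325 and R1‖R2 ≤ 1.36 kΩ will meet the spec.)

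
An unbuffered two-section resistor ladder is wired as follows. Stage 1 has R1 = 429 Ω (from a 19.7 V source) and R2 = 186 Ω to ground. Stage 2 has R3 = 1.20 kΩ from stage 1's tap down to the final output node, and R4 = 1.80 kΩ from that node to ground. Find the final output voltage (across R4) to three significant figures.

V_out ≈ 3.43 V

Stage 2 presents R3+R4 = 3000 Ω as a load on stage 1's tap.
Stage 1's lower leg becomes R2‖(R3+R4) = 175.1 Ω, so V_mid = 19.7 × 175.1/604.1 = 5.711 V.
Stage 2 is itself unloaded: V_out = V_mid × R4/(R3+R4) = 5.711 × 1800/3000 = 3.43 V.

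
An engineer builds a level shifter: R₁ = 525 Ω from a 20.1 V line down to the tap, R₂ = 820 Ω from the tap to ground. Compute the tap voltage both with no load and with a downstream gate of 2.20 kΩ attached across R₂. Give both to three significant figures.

Unloaded: 12.3 V; loaded: 10.7 V

Open-circuit: V = 20.1 × 820/(525 + 820) = 12.3 V.
With the load, R₂ becomes R₂‖R_L = 597.4 Ω, so V = 20.1 × 597.4/1122 = 10.7 V.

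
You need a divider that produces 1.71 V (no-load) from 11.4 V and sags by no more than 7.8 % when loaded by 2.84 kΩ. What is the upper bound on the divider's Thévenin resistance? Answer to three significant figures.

R_th ≤ 240 Ω

Loading drop = R_th/(R_th + R_L) ≤ 0.0780, so R_th ≤ R_L · ε/(1−ε) = 2.84 kΩ × 0.0780/0.9220 = 240 Ω.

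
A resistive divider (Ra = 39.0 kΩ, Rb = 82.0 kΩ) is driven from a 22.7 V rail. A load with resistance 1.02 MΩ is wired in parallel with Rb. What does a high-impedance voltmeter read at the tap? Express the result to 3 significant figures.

The load sits in parallel with Rb: Rb‖R_L = (82.0 × 1020) / (82.0 + 1020) = 75.90 kΩ.
V_out = 22.7 × 75.90 / (39.0 + 75.90) = 22.7 × 75.90/114.9 = 15.0 V.
(Unloaded it would have been 15.4 V.)

V_out ≈ 15.0 V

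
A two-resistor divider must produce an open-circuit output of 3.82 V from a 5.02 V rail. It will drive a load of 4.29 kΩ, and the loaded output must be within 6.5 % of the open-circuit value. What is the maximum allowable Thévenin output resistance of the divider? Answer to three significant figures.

R_th ≤ 298 Ω

Loading drop = R_th/(R_th + R_L) ≤ 0.0650, so R_th ≤ R_L · ε/(1−ε) = 4.29 kΩ × 0.0650/0.9350 = 298 Ω.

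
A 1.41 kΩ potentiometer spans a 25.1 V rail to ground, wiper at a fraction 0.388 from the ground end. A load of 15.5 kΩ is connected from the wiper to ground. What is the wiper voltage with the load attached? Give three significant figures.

The wiper splits the pot into (1−α)R = 862.9 Ω above and αR = 547.1 Ω below.
Lower section ‖ load = 528.4 Ω.
V_wiper = 25.1 × 528.4/(862.9 + 528.4) = 9.53 V.

V ≈ 9.53 V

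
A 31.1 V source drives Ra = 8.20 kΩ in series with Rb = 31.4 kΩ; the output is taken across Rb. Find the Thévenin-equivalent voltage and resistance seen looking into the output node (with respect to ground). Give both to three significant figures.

V_th = 24.7 V, R_th = 6.50 kΩ

V_th is the open-circuit tap voltage: 31.1 × 31.4/(8.20 + 31.4) = 24.7 V.
With the supply zeroed, Ra and Rb appear in parallel from the tap: R_th = Ra‖Rb = (8.20 × 31.4)/39.60 = 6.50 kΩ.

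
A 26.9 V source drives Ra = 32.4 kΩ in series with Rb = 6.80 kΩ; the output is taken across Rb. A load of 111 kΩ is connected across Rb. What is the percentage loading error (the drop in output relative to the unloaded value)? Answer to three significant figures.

4.82 %

The divider's output (Thévenin) resistance is Ra‖Rb = 5.620 kΩ.
Fractional drop under load = R_th/(R_th + R_L) = 5.620 / (5.620 + 111) = 0.04819.
So the output falls by 4.82 %.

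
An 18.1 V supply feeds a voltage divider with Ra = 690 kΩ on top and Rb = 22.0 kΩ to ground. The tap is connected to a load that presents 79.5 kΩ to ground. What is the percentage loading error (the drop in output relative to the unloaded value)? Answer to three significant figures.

The divider's output (Thévenin) resistance is Ra‖Rb = 21.32 kΩ.
Fractional drop under load = R_th/(R_th + R_L) = 21.32 / (21.32 + 79.5) = 0.2115.
So the output falls by 21.1 %.

21.1 %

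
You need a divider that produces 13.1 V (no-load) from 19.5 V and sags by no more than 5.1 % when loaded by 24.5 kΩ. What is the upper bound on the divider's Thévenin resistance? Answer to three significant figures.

Loading drop = R_th/(R_th + R_L) ≤ 0.0510, so R_th ≤ R_L · ε/(1−ε) = 24.5 kΩ × 0.0510/0.9490 = 1.32 kΩ.
(Any R1, R2 with R2/(R1+R2) = 0.672 and R1‖R2 ≤ 1.32 kΩ will meet the spec.)

R_th ≤ 1.32 kΩ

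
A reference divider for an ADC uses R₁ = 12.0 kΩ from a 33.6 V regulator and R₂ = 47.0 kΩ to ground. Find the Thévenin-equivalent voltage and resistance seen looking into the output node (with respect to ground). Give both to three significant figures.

V_th = 26.8 V, R_th = 9.56 kΩ

V_th is the open-circuit tap voltage: 33.6 × 47.0/(12.0 + 47.0) = 26.8 V.
With the supply zeroed, R₁ and R₂ appear in parallel from the tap: R_th = R₁‖R₂ = (12.0 × 47.0)/59.00 = 9.56 kΩ.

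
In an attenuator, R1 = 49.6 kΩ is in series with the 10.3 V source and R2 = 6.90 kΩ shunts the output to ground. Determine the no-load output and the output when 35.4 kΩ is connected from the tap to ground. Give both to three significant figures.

Open-circuit: V = 10.3 × 6.90/(49.6 + 6.90) = 1.26 V.
With the load, R2 becomes R2‖R_L = 5.774 kΩ, so V = 10.3 × 5.774/55.37 = 1.07 V.

Unloaded: 1.26 V; loaded: 1.07 V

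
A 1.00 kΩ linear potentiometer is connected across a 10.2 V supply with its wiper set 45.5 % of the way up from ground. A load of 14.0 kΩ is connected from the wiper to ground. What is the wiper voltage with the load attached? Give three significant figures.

The wiper splits the pot into (1−α)R = 545.0 Ω above and αR = 455.0 Ω below.
Lower section ‖ load = 440.7 Ω.
V_wiper = 10.2 × 440.7/(545.0 + 440.7) = 4.56 V.

V ≈ 4.56 V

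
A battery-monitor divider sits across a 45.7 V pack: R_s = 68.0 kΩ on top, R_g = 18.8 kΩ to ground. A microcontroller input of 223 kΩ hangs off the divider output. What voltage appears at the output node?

V_out ≈ 9.28 V

The load sits in parallel with R_g: R_g‖R_L = (18.8 × 223) / (18.8 + 223) = 17.34 kΩ.
V_out = 45.7 × 17.34 / (68.0 + 17.34) = 45.7 × 17.34/85.34 = 9.28 V.
(Unloaded it would have been 9.90 V.)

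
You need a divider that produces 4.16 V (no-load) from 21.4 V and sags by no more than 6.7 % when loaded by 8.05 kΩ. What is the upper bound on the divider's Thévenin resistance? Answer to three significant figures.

R_th ≤ 578 Ω

Loading drop = R_th/(R_th + R_L) ≤ 0.0670, so R_th ≤ R_L · ε/(1−ε) = 8.05 kΩ × 0.0670/0.9330 = 578 Ω.
(Any R1, R2 with R2/(R1+R2) = 0.194 and R1‖R2 ≤ 578 Ω will meet the spec.)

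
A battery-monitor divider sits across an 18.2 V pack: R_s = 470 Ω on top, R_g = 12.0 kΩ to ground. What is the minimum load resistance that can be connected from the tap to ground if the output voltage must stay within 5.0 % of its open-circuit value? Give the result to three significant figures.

Output resistance R_th = R_s‖R_g = (470 × 12000)/12470 = 452.3 Ω.
The fractional drop is R_th/(R_th + R_L); requiring this ≤ 0.0500 gives R_L ≥ R_th(1/0.0500 − 1) = 452.3 × 19.00 = 8.59 kΩ.

R_L(min) ≈ 8.59 kΩ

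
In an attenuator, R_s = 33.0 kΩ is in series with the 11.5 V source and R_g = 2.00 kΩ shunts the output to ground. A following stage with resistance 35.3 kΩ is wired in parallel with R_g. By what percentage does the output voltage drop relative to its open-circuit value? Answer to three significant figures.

The divider's output (Thévenin) resistance is R_s‖R_g = 1.886 kΩ.
Fractional drop under load = R_th/(R_th + R_L) = 1.886 / (1.886 + 35.3) = 0.05071.
So the output falls by 5.07 %.

5.07 %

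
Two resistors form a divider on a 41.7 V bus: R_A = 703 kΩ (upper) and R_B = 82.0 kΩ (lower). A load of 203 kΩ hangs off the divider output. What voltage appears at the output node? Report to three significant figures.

The load sits in parallel with R_B: R_B‖R_L = (82.0 × 203) / (82.0 + 203) = 58.41 kΩ.
V_out = 41.7 × 58.41 / (703 + 58.41) = 41.7 × 58.41/761.4 = 3.20 V.

V_out ≈ 3.20 V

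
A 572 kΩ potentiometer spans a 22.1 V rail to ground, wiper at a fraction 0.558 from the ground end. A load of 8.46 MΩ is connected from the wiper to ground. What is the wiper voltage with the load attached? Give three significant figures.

The wiper splits the pot into (1−α)R = 252.8 kΩ above and αR = 319.2 kΩ below.
Lower section ‖ load = 307.6 kΩ.
V_wiper = 22.1 × 307.6/(252.8 + 307.6) = 12.1 V.

V ≈ 12.1 V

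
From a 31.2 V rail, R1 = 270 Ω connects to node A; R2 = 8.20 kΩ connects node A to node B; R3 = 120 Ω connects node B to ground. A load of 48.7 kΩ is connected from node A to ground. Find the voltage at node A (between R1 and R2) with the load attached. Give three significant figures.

Below node A the series string R2+R3 = 8320 Ω sits in parallel with the 48700 Ω load: 7106 Ω.
V_A = 31.2 × 7106/(270 + 7106) = 30.1 V.

V ≈ 30.1 V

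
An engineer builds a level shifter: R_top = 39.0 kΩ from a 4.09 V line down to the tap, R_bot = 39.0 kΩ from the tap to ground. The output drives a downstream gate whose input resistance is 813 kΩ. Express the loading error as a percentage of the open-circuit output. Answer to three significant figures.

2.34 %

The divider's output (Thévenin) resistance is R_top‖R_bot = 19.50 kΩ.
Fractional drop under load = R_th/(R_th + R_L) = 19.50 / (19.50 + 813) = 0.02342.
So the output falls by 2.34 %.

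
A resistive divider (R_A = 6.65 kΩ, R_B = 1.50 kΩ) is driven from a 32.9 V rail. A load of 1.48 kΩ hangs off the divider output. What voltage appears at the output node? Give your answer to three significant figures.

V_out ≈ 3.31 V

The load sits in parallel with R_B: R_B‖R_L = (1.50 × 1.48) / (1.50 + 1.48) = 0.7450 kΩ.
V_out = 32.9 × 0.7450 / (6.65 + 0.7450) = 32.9 × 0.7450/7.395 = 3.31 V.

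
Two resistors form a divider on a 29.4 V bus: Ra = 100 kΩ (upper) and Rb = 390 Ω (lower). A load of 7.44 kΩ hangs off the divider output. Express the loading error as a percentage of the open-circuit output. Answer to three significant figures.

4.96 %

The divider's output (Thévenin) resistance is Ra‖Rb = 388.5 Ω.
Fractional drop under load = R_th/(R_th + R_L) = 388.5 / (388.5 + 7440) = 0.04962.
So the output falls by 4.96 %.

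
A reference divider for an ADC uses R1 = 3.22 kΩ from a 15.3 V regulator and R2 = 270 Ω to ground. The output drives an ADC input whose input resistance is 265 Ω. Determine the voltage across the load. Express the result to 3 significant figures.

The load sits in parallel with R2: R2‖R_L = (270 × 265) / (270 + 265) = 133.7 Ω.
V_out = 15.3 × 133.7 / (3220 + 133.7) = 15.3 × 133.7/3354 = 0.610 V.

V_out ≈ 0.610 V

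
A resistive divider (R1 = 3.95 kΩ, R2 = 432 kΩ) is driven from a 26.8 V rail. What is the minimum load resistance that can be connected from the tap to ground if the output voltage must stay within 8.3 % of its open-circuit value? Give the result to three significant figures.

Output resistance R_th = R1‖R2 = (3.95 × 432)/435.9 = 3.914 kΩ.
The fractional drop is R_th/(R_th + R_L); requiring this ≤ 0.0830 gives R_L ≥ R_th(1/0.0830 − 1) = 3.914 × 11.05 = 43.2 kΩ.

R_L(min) ≈ 43.2 kΩ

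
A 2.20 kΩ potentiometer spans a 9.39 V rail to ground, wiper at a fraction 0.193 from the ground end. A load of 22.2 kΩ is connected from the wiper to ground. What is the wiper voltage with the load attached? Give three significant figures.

The wiper splits the pot into (1−α)R = 1775 Ω above and αR = 424.6 Ω below.
Lower section ‖ load = 416.6 Ω.
V_wiper = 9.39 × 416.6/(1775 + 416.6) = 1.78 V.

V ≈ 1.78 V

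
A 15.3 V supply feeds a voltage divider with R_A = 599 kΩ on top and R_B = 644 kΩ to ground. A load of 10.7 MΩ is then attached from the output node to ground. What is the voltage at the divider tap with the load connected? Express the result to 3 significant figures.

V_out ≈ 7.70 V

The load sits in parallel with R_B: R_B‖R_L = (644 × 10700) / (644 + 10700) = 607.4 kΩ.
V_out = 15.3 × 607.4 / (599 + 607.4) = 15.3 × 607.4/1206 = 7.70 V.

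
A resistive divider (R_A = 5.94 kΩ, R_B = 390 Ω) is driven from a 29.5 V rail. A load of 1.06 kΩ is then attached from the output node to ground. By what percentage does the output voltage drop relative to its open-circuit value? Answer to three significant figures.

25.7 %

Unloaded V = 29.5 × 390/6330 = 1.818 V.
Loaded: R_B‖R_L = 285.1 Ω, giving V = 29.5 × 285.1/6225 = 1.351 V.
Drop = (1.818 − 1.351) / 1.818 = 25.7 %.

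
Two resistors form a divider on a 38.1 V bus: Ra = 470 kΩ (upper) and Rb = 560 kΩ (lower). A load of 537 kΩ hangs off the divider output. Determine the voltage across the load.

The load sits in parallel with Rb: Rb‖R_L = (560 × 537) / (560 + 537) = 274.1 kΩ.
V_out = 38.1 × 274.1 / (470 + 274.1) = 38.1 × 274.1/744.1 = 14.0 V.

V_out ≈ 14.0 V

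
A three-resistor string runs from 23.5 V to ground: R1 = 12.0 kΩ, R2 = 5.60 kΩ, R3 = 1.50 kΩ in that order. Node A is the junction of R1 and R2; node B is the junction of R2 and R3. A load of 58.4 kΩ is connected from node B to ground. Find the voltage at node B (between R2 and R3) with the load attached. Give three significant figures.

V ≈ 1.80 V

At node B, R3 is in parallel with the load: R3‖R_L = 1.462 kΩ.
Below node A the resistance is R2 + (R3‖R_L) = 7.062 kΩ, so V_A = 23.5 × 7.062/19.06 = 8.707 V.
Then V_B = V_A × (R3‖R_L)/(R2 + R3‖R_L) = 8.707 × 1.462/7.062 = 1.80 V.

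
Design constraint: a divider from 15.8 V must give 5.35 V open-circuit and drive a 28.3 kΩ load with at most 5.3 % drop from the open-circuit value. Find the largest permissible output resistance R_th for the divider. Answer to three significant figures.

R_th ≤ 1.58 kΩ

Loading drop = R_th/(R_th + R_L) ≤ 0.0530, so R_th ≤ R_L · ε/(1−ε) = 28.3 kΩ × 0.0530/0.9470 = 1.58 kΩ.
(Any R1, R2 with R2/(R1+R2) = 0.339 and R1‖R2 ≤ 1.58 kΩ will meet the spec.)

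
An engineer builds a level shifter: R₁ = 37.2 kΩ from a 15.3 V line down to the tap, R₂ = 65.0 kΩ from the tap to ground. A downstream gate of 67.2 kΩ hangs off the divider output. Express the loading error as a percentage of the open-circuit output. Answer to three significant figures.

The divider's output (Thévenin) resistance is R₁‖R₂ = 23.66 kΩ.
Fractional drop under load = R_th/(R_th + R_L) = 23.66 / (23.66 + 67.2) = 0.2604.
So the output falls by 26.0 %.

26.0 %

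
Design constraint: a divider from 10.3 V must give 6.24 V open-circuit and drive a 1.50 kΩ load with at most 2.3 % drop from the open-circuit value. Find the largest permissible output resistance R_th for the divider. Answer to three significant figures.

R_th ≤ 35.3 Ω

Loading drop = R_th/(R_th + R_L) ≤ 0.0230, so R_th ≤ R_L · ε/(1−ε) = 1.50 kΩ × 0.0230/0.9770 = 35.3 Ω.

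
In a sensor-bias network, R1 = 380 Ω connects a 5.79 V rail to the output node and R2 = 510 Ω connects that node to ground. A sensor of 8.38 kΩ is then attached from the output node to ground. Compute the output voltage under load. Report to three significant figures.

V_out ≈ 3.23 V

The load sits in parallel with R2: R2‖R_L = (510 × 8380) / (510 + 8380) = 480.7 Ω.
V_out = 5.79 × 480.7 / (380 + 480.7) = 5.79 × 480.7/860.7 = 3.23 V.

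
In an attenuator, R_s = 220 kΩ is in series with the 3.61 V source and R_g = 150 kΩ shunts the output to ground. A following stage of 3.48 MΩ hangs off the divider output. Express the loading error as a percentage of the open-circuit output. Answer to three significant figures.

The divider's output (Thévenin) resistance is R_s‖R_g = 89.19 kΩ.
Fractional drop under load = R_th/(R_th + R_L) = 89.19 / (89.19 + 3480) = 0.02499.
So the output falls by 2.50 %.

2.50 %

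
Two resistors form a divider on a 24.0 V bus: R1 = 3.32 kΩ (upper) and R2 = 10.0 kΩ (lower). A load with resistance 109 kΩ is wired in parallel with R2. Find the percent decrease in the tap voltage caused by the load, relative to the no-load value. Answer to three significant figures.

The divider's output (Thévenin) resistance is R1‖R2 = 2.492 kΩ.
Fractional drop under load = R_th/(R_th + R_L) = 2.492 / (2.492 + 109) = 0.02236.
So the output falls by 2.24 %.

2.24 %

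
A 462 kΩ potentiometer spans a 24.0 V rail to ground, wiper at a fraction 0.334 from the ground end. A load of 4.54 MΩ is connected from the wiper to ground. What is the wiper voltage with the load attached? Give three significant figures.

V ≈ 7.84 V

The wiper splits the pot into (1−α)R = 307.7 kΩ above and αR = 154.3 kΩ below.
Lower section ‖ load = 149.2 kΩ.
V_wiper = 24.0 × 149.2/(307.7 + 149.2) = 7.84 V.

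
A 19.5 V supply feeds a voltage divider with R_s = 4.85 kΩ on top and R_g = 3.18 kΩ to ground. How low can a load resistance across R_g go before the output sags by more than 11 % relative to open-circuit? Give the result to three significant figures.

R_L(min) ≈ 15.5 kΩ

Output resistance R_th = R_s‖R_g = (4.85 × 3.18)/8.030 = 1.921 kΩ.
The fractional drop is R_th/(R_th + R_L); requiring this ≤ 0.110 gives R_L ≥ R_th(1/0.110 − 1) = 1.921 × 8.091 = 15.5 kΩ.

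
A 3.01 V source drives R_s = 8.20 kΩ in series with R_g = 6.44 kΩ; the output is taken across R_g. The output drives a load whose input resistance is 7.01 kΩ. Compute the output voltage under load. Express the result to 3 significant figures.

V_out ≈ 0.874 V

The load sits in parallel with R_g: R_g‖R_L = (6.44 × 7.01) / (6.44 + 7.01) = 3.356 kΩ.
V_out = 3.01 × 3.356 / (8.20 + 3.356) = 3.01 × 3.356/11.56 = 0.874 V.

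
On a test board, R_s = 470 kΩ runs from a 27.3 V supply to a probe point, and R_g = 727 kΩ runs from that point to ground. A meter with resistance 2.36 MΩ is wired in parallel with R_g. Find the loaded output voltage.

The load sits in parallel with R_g: R_g‖R_L = (727 × 2360) / (727 + 2360) = 555.8 kΩ.
V_out = 27.3 × 555.8 / (470 + 555.8) = 27.3 × 555.8/1026 = 14.8 V.
(Unloaded it would have been 16.6 V.)

V_out ≈ 14.8 V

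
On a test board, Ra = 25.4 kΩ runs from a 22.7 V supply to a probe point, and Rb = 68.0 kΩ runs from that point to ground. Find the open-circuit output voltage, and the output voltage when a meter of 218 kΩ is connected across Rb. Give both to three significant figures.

Unloaded: 16.5 V; loaded: 15.2 V

Open-circuit: V = 22.7 × 68.0/(25.4 + 68.0) = 16.5 V.
With the load, Rb becomes Rb‖R_L = 51.83 kΩ, so V = 22.7 × 51.83/77.23 = 15.2 V.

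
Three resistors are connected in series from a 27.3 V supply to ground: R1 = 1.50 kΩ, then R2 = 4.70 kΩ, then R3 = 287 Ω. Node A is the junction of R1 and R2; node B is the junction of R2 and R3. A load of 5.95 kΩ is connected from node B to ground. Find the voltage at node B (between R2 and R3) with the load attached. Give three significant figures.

At node B, R3 is in parallel with the load: R3‖R_L = 273.8 Ω.
Below node A the resistance is R2 + (R3‖R_L) = 4974 Ω, so V_A = 27.3 × 4974/6474 = 20.97 V.
Then V_B = V_A × (R3‖R_L)/(R2 + R3‖R_L) = 20.97 × 273.8/4974 = 1.15 V.

V ≈ 1.15 V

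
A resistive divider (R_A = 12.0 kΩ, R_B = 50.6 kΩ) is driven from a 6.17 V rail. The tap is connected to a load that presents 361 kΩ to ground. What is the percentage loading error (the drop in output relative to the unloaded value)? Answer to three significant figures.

2.62 %

The divider's output (Thévenin) resistance is R_A‖R_B = 9.700 kΩ.
Fractional drop under load = R_th/(R_th + R_L) = 9.700 / (9.700 + 361) = 0.02617.
So the output falls by 2.62 %.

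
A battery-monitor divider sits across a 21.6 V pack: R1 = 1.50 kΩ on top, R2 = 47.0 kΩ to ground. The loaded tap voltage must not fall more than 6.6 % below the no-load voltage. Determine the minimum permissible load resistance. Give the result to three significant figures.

Output resistance R_th = R1‖R2 = (1.50 × 47.0)/48.50 = 1.454 kΩ.
The fractional drop is R_th/(R_th + R_L); requiring this ≤ 0.0660 gives R_L ≥ R_th(1/0.0660 − 1) = 1.454 × 14.15 = 20.6 kΩ.

R_L(min) ≈ 20.6 kΩ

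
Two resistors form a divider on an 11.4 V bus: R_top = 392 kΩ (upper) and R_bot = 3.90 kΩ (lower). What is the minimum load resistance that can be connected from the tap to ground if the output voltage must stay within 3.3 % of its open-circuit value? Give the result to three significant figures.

Output resistance R_th = R_top‖R_bot = (392 × 3.90)/395.9 = 3.862 kΩ.
The fractional drop is R_th/(R_th + R_L); requiring this ≤ 0.0330 gives R_L ≥ R_th(1/0.0330 − 1) = 3.862 × 29.30 = 113 kΩ.

R_L(min) ≈ 113 kΩ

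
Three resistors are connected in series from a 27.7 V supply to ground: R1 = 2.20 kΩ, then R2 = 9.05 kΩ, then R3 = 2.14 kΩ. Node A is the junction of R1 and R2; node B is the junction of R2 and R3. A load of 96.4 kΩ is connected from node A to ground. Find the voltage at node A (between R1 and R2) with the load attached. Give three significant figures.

V ≈ 22.7 V

Below node A the series string R2+R3 = 11.19 kΩ sits in parallel with the 96.4 kΩ load: 10.03 kΩ.
V_A = 27.7 × 10.03/(2.20 + 10.03) = 22.7 V.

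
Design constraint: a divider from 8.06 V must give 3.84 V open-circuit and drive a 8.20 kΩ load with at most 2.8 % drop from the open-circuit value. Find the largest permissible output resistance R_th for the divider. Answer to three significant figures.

R_th ≤ 236 Ω

Loading drop = R_th/(R_th + R_L) ≤ 0.0280, so R_th ≤ R_L · ε/(1−ε) = 8.20 kΩ × 0.0280/0.9720 = 236 Ω.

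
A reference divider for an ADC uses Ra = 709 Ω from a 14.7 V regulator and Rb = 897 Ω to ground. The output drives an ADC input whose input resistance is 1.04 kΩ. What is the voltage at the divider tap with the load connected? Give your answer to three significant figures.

V_out ≈ 5.95 V

The load sits in parallel with Rb: Rb‖R_L = (897 × 1040) / (897 + 1040) = 481.6 Ω.
V_out = 14.7 × 481.6 / (709 + 481.6) = 14.7 × 481.6/1191 = 5.95 V.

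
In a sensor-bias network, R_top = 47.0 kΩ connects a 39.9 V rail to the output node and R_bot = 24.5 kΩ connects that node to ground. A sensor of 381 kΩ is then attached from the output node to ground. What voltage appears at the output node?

V_out ≈ 13.1 V

The load sits in parallel with R_bot: R_bot‖R_L = (24.5 × 381) / (24.5 + 381) = 23.02 kΩ.
V_out = 39.9 × 23.02 / (47.0 + 23.02) = 39.9 × 23.02/70.02 = 13.1 V.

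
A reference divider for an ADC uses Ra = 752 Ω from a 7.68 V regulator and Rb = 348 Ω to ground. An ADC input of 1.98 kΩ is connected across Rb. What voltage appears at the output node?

The load sits in parallel with Rb: Rb‖R_L = (348 × 1980) / (348 + 1980) = 296.0 Ω.
V_out = 7.68 × 296.0 / (752 + 296.0) = 7.68 × 296.0/1048 = 2.17 V.
(Unloaded it would have been 2.43 V.)

V_out ≈ 2.17 V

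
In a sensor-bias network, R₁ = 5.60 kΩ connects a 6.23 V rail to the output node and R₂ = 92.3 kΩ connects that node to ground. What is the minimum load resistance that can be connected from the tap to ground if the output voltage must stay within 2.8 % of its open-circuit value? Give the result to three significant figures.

R_L(min) ≈ 183 kΩ

Output resistance R_th = R₁‖R₂ = (5.60 × 92.3)/97.90 = 5.280 kΩ.
The fractional drop is R_th/(R_th + R_L); requiring this ≤ 0.0280 gives R_L ≥ R_th(1/0.0280 − 1) = 5.280 × 34.71 = 183 kΩ.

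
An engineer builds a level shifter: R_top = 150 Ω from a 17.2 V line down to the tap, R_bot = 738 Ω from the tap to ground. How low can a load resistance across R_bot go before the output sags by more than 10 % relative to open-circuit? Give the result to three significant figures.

R_L(min) ≈ 1.12 kΩ

Output resistance R_th = R_top‖R_bot = (150 × 738)/888.0 = 124.7 Ω.
The fractional drop is R_th/(R_th + R_L); requiring this ≤ 0.100 gives R_L ≥ R_th(1/0.100 − 1) = 124.7 × 9.000 = 1.12 kΩ.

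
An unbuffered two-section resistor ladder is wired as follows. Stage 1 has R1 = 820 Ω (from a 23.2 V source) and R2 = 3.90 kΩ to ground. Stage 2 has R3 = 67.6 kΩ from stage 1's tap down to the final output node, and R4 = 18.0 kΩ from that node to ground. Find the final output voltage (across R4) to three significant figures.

Stage 2 presents R3+R4 = 85600 Ω as a load on stage 1's tap.
Stage 1's lower leg becomes R2‖(R3+R4) = 3730 Ω, so V_mid = 23.2 × 3730/4550 = 19.02 V.
Stage 2 is itself unloaded: V_out = V_mid × R4/(R3+R4) = 19.02 × 18000/85600 = 4.00 V.

V_out ≈ 4.00 V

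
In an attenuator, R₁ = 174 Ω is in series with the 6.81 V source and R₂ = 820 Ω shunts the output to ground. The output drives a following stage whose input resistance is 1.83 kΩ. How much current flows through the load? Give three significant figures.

R₂‖R_L = 566.3 Ω; V_out = 6.81 × 566.3/740.3 = 5.209 V.
I_L = V_out / R_L = 5.209 / 1.83 kΩ = 2.85 mA.

I_L ≈ 2.85 mA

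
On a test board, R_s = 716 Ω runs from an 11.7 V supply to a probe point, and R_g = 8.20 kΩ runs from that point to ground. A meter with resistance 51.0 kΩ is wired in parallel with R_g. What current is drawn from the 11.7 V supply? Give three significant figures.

R_g‖R_L = 7064 Ω, so the source sees R_s + R_g‖R_L = 7780 Ω.
I = 11.7 V / 7780 Ω = 1.50 mA.

I ≈ 1.50 mA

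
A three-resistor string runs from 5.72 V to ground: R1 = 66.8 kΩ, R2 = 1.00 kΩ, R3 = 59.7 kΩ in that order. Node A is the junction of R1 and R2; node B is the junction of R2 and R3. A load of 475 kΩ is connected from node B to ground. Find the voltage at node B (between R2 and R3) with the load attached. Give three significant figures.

V ≈ 2.51 V

At node B, R3 is in parallel with the load: R3‖R_L = 53.03 kΩ.
Below node A the resistance is R2 + (R3‖R_L) = 54.03 kΩ, so V_A = 5.72 × 54.03/120.8 = 2.558 V.
Then V_B = V_A × (R3‖R_L)/(R2 + R3‖R_L) = 2.558 × 53.03/54.03 = 2.51 V.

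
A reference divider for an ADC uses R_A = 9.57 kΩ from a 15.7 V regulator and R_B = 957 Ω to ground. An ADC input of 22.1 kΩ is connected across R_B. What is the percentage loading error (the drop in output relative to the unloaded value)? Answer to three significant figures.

The divider's output (Thévenin) resistance is R_A‖R_B = 870.0 Ω.
Fractional drop under load = R_th/(R_th + R_L) = 870.0 / (870.0 + 22100) = 0.03788.
So the output falls by 3.79 %.

3.79 %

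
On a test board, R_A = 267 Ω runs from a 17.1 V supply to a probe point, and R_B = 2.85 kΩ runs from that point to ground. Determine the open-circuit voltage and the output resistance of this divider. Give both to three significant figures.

V_th is the open-circuit tap voltage: 17.1 × 2850/(267 + 2850) = 15.6 V.
With the supply zeroed, R_A and R_B appear in parallel from the tap: R_th = R_A‖R_B = (267 × 2850)/3117 = 244 Ω.

V_th = 15.6 V, R_th = 244 Ω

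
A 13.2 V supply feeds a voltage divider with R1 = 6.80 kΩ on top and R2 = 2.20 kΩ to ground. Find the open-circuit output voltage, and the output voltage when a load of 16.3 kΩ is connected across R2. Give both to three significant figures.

Open-circuit: V = 13.2 × 2.20/(6.80 + 2.20) = 3.23 V.
With the load, R2 becomes R2‖R_L = 1.938 kΩ, so V = 13.2 × 1.938/8.738 = 2.93 V.

Unloaded: 3.23 V; loaded: 2.93 V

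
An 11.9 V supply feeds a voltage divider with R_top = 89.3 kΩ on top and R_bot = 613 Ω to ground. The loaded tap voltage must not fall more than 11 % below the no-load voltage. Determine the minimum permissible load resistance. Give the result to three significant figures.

R_L(min) ≈ 4.93 kΩ

Output resistance R_th = R_top‖R_bot = (89300 × 613)/89910 = 608.8 Ω.
The fractional drop is R_th/(R_th + R_L); requiring this ≤ 0.110 gives R_L ≥ R_th(1/0.110 − 1) = 608.8 × 8.091 = 4.93 kΩ.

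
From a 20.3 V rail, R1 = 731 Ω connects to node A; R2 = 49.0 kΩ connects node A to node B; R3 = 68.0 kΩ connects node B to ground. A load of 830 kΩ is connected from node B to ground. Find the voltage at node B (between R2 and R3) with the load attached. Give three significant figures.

V ≈ 11.3 V

At node B, R3 is in parallel with the load: R3‖R_L = 62850 Ω.
Below node A the resistance is R2 + (R3‖R_L) = 111900 Ω, so V_A = 20.3 × 111900/112600 = 20.17 V.
Then V_B = V_A × (R3‖R_L)/(R2 + R3‖R_L) = 20.17 × 62850/111900 = 11.3 V.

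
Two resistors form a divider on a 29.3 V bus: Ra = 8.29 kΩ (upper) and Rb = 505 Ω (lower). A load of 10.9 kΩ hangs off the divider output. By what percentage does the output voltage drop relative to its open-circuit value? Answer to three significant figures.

The divider's output (Thévenin) resistance is Ra‖Rb = 476.0 Ω.
Fractional drop under load = R_th/(R_th + R_L) = 476.0 / (476.0 + 10900) = 0.04184.
So the output falls by 4.18 %.

4.18 %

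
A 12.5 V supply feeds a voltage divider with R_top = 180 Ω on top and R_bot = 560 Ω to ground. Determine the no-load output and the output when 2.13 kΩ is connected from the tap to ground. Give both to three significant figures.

Open-circuit: V = 12.5 × 560/(180 + 560) = 9.46 V.
With the load, R_bot becomes R_bot‖R_L = 443.4 Ω, so V = 12.5 × 443.4/623.4 = 8.89 V.

Unloaded: 9.46 V; loaded: 8.89 V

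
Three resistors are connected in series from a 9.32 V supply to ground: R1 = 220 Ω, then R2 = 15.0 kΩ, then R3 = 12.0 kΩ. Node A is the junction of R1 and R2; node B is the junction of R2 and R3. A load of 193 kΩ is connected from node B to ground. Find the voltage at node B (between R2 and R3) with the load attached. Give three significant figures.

V ≈ 3.97 V

At node B, R3 is in parallel with the load: R3‖R_L = 11300 Ω.
Below node A the resistance is R2 + (R3‖R_L) = 26300 Ω, so V_A = 9.32 × 26300/26520 = 9.243 V.
Then V_B = V_A × (R3‖R_L)/(R2 + R3‖R_L) = 9.243 × 11300/26300 = 3.97 V.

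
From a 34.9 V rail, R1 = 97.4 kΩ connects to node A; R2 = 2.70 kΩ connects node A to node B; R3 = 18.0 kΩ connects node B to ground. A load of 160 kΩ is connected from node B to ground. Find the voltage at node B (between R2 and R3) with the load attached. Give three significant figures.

V ≈ 4.86 V

At node B, R3 is in parallel with the load: R3‖R_L = 16.18 kΩ.
Below node A the resistance is R2 + (R3‖R_L) = 18.88 kΩ, so V_A = 34.9 × 18.88/116.3 = 5.667 V.
Then V_B = V_A × (R3‖R_L)/(R2 + R3‖R_L) = 5.667 × 16.18/18.88 = 4.86 V.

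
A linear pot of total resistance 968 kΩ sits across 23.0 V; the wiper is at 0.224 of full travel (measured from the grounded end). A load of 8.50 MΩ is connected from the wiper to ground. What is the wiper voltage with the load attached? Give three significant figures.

The wiper splits the pot into (1−α)R = 751.2 kΩ above and αR = 216.8 kΩ below.
Lower section ‖ load = 211.4 kΩ.
V_wiper = 23.0 × 211.4/(751.2 + 211.4) = 5.05 V.

V ≈ 5.05 V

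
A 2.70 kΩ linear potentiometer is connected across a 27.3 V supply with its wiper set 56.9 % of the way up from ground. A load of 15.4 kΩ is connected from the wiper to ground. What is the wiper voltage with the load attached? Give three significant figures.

The wiper splits the pot into (1−α)R = 1.164 kΩ above and αR = 1.536 kΩ below.
Lower section ‖ load = 1.397 kΩ.
V_wiper = 27.3 × 1.397/(1.164 + 1.397) = 14.9 V.

V ≈ 14.9 V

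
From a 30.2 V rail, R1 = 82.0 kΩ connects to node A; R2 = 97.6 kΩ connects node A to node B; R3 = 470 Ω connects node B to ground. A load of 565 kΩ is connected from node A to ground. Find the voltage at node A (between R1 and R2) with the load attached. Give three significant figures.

Below node A the series string R2+R3 = 98070 Ω sits in parallel with the 565000 Ω load: 83570 Ω.
V_A = 30.2 × 83570/(82000 + 83570) = 15.2 V.

V ≈ 15.2 V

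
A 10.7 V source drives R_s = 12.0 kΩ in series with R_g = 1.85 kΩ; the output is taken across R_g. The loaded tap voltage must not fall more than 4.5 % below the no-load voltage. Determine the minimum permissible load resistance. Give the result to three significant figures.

R_L(min) ≈ 34.0 kΩ

Output resistance R_th = R_s‖R_g = (12.0 × 1.85)/13.85 = 1.603 kΩ.
The fractional drop is R_th/(R_th + R_L); requiring this ≤ 0.0450 gives R_L ≥ R_th(1/0.0450 − 1) = 1.603 × 21.22 = 34.0 kΩ.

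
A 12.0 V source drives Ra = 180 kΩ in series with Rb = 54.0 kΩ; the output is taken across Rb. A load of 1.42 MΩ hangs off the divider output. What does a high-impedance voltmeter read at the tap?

The load sits in parallel with Rb: Rb‖R_L = (54.0 × 1420) / (54.0 + 1420) = 52.02 kΩ.
V_out = 12.0 × 52.02 / (180 + 52.02) = 12.0 × 52.02/232.0 = 2.69 V.
(Unloaded it would have been 2.77 V.)

V_out ≈ 2.69 V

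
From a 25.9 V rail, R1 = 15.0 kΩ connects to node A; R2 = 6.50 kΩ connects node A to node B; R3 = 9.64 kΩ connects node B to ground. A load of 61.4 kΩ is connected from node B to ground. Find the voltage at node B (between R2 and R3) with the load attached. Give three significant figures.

At node B, R3 is in parallel with the load: R3‖R_L = 8.332 kΩ.
Below node A the resistance is R2 + (R3‖R_L) = 14.83 kΩ, so V_A = 25.9 × 14.83/29.83 = 12.88 V.
Then V_B = V_A × (R3‖R_L)/(R2 + R3‖R_L) = 12.88 × 8.332/14.83 = 7.23 V.

V ≈ 7.23 V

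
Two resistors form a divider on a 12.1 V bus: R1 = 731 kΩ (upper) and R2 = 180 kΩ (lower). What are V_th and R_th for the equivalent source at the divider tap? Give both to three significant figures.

V_th is the open-circuit tap voltage: 12.1 × 180/(731 + 180) = 2.39 V.
With the supply zeroed, R1 and R2 appear in parallel from the tap: R_th = R1‖R2 = (731 × 180)/911.0 = 144 kΩ.

V_th = 2.39 V, R_th = 144 kΩ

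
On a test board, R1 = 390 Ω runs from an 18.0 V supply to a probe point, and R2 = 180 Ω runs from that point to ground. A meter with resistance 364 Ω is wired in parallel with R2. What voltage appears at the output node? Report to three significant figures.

V_out ≈ 4.25 V

The load sits in parallel with R2: R2‖R_L = (180 × 364) / (180 + 364) = 120.4 Ω.
V_out = 18.0 × 120.4 / (390 + 120.4) = 18.0 × 120.4/510.4 = 4.25 V.
(Unloaded it would have been 5.68 V.)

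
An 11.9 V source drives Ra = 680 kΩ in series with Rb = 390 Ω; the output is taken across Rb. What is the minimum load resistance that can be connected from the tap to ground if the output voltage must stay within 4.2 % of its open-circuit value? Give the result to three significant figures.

R_L(min) ≈ 8.89 kΩ

Output resistance R_th = Ra‖Rb = (680000 × 390)/680400 = 389.8 Ω.
The fractional drop is R_th/(R_th + R_L); requiring this ≤ 0.0420 gives R_L ≥ R_th(1/0.0420 − 1) = 389.8 × 22.81 = 8.89 kΩ.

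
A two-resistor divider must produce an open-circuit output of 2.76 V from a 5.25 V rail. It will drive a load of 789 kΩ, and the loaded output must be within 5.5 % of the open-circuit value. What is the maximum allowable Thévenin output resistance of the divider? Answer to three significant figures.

Loading drop = R_th/(R_th + R_L) ≤ 0.0550, so R_th ≤ R_L · ε/(1−ε) = 789 kΩ × 0.0550/0.9450 = 45.9 kΩ.
(Any R1, R2 with R2/(R1+R2) = 0.526 and R1‖R2 ≤ 45.9 kΩ will meet the spec.)

R_th ≤ 45.9 kΩ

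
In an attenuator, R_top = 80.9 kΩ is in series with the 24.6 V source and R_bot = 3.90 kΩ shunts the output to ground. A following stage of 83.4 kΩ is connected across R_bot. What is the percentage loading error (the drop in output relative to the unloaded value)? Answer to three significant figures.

4.27 %

The divider's output (Thévenin) resistance is R_top‖R_bot = 3.721 kΩ.
Fractional drop under load = R_th/(R_th + R_L) = 3.721 / (3.721 + 83.4) = 0.04271.
So the output falls by 4.27 %.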